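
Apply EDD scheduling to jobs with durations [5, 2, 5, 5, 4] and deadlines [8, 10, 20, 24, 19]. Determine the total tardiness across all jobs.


Sort by due date (EDD order): [(5, 8), (2, 10), (4, 19), (5, 20), (5, 24)]
Compute completion times and tardiness:
  Job 1: p=5, d=8, C=5, tardiness=max(0,5-8)=0
  Job 2: p=2, d=10, C=7, tardiness=max(0,7-10)=0
  Job 3: p=4, d=19, C=11, tardiness=max(0,11-19)=0
  Job 4: p=5, d=20, C=16, tardiness=max(0,16-20)=0
  Job 5: p=5, d=24, C=21, tardiness=max(0,21-24)=0
Total tardiness = 0

0


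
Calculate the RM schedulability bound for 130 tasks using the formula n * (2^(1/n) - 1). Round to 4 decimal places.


Compute 2^(1/130) = 1.0053461413
Subtract 1: 1.0053461413 - 1 = 0.0053461413
Multiply by n: 130 * 0.0053461413 = 0.6949983690
Round to 4 dp: 0.6950

0.6950


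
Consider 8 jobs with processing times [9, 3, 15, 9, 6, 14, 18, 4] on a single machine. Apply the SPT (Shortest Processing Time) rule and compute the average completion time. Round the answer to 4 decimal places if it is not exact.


Sort jobs by processing time (SPT order): [3, 4, 6, 9, 9, 14, 15, 18]
Compute completion times sequentially:
  Job 1: processing = 3, completes at 3
  Job 2: processing = 4, completes at 7
  Job 3: processing = 6, completes at 13
  Job 4: processing = 9, completes at 22
  Job 5: processing = 9, completes at 31
  Job 6: processing = 14, completes at 45
  Job 7: processing = 15, completes at 60
  Job 8: processing = 18, completes at 78
Sum of completion times = 259
Average completion time = 259/8 = 32.375

32.375


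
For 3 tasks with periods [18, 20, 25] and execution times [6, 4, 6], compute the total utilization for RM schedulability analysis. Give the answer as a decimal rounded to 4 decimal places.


Compute individual utilizations (exact fractions):
  Task 1: C/T = 6/18 = 1/3 (approx. 0.3333)
  Task 2: C/T = 4/20 = 1/5 (approx. 0.2)
  Task 3: C/T = 6/25 (approx. 0.24)
Total utilization U = 1/3 + 1/5 + 6/25 = 58/75
Rounded to 4 decimal places: U = 0.7733
RM (Liu & Layland) bound for 3 tasks = 0.779763; compare with U = 58/75 (approx. 0.773333)
U <= bound, so schedulable by RM sufficient condition.

0.7733


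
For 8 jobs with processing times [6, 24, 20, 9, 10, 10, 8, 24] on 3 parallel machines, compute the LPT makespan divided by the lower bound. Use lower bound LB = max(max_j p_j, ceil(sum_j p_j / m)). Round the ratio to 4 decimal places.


LPT order: [24, 24, 20, 10, 10, 9, 8, 6]
Machine loads after assignment: [34, 39, 38]
LPT makespan = 39
Lower bound = max(max_job, ceil(total/3)) = max(24, 37) = 37
Ratio = 39 / 37 = 1.0541

1.0541


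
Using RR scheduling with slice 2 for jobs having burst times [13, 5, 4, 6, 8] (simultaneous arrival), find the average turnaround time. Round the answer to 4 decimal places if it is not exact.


Time quantum = 2
Execution trace:
  J1 runs 2 units, time = 2
  J2 runs 2 units, time = 4
  J3 runs 2 units, time = 6
  J4 runs 2 units, time = 8
  J5 runs 2 units, time = 10
  J1 runs 2 units, time = 12
  J2 runs 2 units, time = 14
  J3 runs 2 units, time = 16
  J4 runs 2 units, time = 18
  J5 runs 2 units, time = 20
  J1 runs 2 units, time = 22
  J2 runs 1 units, time = 23
  J4 runs 2 units, time = 25
  J5 runs 2 units, time = 27
  J1 runs 2 units, time = 29
  J5 runs 2 units, time = 31
  J1 runs 2 units, time = 33
  J1 runs 2 units, time = 35
  J1 runs 1 units, time = 36
Finish times: [36, 23, 16, 25, 31]
Average turnaround = 131/5 = 26.2

26.2


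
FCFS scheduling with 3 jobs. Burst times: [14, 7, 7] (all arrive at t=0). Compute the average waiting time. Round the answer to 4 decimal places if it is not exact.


FCFS order (as given): [14, 7, 7]
Waiting times:
  Job 1: wait = 0
  Job 2: wait = 14
  Job 3: wait = 21
Sum of waiting times = 35
Average waiting time = 35/3 = 11.6667

11.6667


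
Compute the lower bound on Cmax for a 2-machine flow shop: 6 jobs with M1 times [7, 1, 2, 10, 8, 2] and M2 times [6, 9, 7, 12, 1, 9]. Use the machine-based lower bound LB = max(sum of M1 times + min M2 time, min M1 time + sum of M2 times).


LB1 = sum(M1 times) + min(M2 times) = 30 + 1 = 31
LB2 = min(M1 times) + sum(M2 times) = 1 + 44 = 45
Lower bound = max(LB1, LB2) = max(31, 45) = 45

45


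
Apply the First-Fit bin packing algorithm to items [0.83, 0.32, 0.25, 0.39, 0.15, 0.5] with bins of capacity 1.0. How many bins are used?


Place items sequentially using First-Fit:
  Item 0.83 -> new Bin 1
  Item 0.32 -> new Bin 2
  Item 0.25 -> Bin 2 (now 0.57)
  Item 0.39 -> Bin 2 (now 0.96)
  Item 0.15 -> Bin 1 (now 0.98)
  Item 0.5 -> new Bin 3
Total bins used = 3

3


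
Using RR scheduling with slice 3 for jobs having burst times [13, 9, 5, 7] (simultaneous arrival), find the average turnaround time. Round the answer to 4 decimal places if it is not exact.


Time quantum = 3
Execution trace:
  J1 runs 3 units, time = 3
  J2 runs 3 units, time = 6
  J3 runs 3 units, time = 9
  J4 runs 3 units, time = 12
  J1 runs 3 units, time = 15
  J2 runs 3 units, time = 18
  J3 runs 2 units, time = 20
  J4 runs 3 units, time = 23
  J1 runs 3 units, time = 26
  J2 runs 3 units, time = 29
  J4 runs 1 units, time = 30
  J1 runs 3 units, time = 33
  J1 runs 1 units, time = 34
Finish times: [34, 29, 20, 30]
Average turnaround = 113/4 = 28.25

28.25


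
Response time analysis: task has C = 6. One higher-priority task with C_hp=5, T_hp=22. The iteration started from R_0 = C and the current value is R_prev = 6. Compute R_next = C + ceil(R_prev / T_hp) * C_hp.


R_next = C + ceil(R_prev / T_hp) * C_hp
ceil(6 / 22) = ceil(0.2727) = 1
Interference = 1 * 5 = 5
R_next = 6 + 5 = 11

11


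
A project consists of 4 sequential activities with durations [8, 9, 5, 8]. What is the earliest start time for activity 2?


Activity 2 starts after activities 1 through 1 complete.
Predecessor durations: [8]
ES = 8 = 8

8


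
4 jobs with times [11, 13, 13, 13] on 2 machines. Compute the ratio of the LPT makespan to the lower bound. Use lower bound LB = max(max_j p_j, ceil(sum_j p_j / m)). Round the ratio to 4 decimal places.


LPT order: [13, 13, 13, 11]
Machine loads after assignment: [26, 24]
LPT makespan = 26
Lower bound = max(max_job, ceil(total/2)) = max(13, 25) = 25
Ratio = 26 / 25 = 1.04

1.04


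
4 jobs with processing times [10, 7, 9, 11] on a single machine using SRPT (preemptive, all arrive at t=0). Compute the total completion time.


Since all jobs arrive at t=0, SRPT equals SPT ordering.
SPT order: [7, 9, 10, 11]
Completion times:
  Job 1: p=7, C=7
  Job 2: p=9, C=16
  Job 3: p=10, C=26
  Job 4: p=11, C=37
Total completion time = 7 + 16 + 26 + 37 = 86

86


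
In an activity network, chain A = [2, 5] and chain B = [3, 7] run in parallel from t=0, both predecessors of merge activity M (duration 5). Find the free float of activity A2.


ES(A2) = sum of predecessors on chain A = 2
EF(A2) = ES + duration = 2 + 5 = 7
Successor of A2 is M. ES(M) = max(sum(A), sum(B)) = max(7, 10) = 10
Free float = ES(successor) - EF(current) = 10 - 7 = 3

3


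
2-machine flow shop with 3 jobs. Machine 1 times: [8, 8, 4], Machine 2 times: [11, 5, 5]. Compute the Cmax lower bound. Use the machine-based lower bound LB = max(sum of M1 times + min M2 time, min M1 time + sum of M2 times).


LB1 = sum(M1 times) + min(M2 times) = 20 + 5 = 25
LB2 = min(M1 times) + sum(M2 times) = 4 + 21 = 25
Lower bound = max(LB1, LB2) = max(25, 25) = 25

25


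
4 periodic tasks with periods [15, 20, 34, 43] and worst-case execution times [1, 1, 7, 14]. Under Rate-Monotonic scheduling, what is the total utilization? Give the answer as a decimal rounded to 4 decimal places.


Compute individual utilizations (exact fractions):
  Task 1: C/T = 1/15 (approx. 0.0667)
  Task 2: C/T = 1/20 (approx. 0.05)
  Task 3: C/T = 7/34 (approx. 0.2059)
  Task 4: C/T = 14/43 (approx. 0.3256)
Total utilization U = 1/15 + 1/20 + 7/34 + 14/43 = 28427/43860
Rounded to 4 decimal places: U = 0.6481
RM (Liu & Layland) bound for 4 tasks = 0.756828; compare with U = 28427/43860 (approx. 0.648130)
U <= bound, so schedulable by RM sufficient condition.

0.6481


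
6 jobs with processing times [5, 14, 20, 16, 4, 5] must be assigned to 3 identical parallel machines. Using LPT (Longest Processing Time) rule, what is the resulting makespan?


Sort jobs in decreasing order (LPT): [20, 16, 14, 5, 5, 4]
Assign each job to the least loaded machine:
  Machine 1: jobs [20], load = 20
  Machine 2: jobs [16, 5], load = 21
  Machine 3: jobs [14, 5, 4], load = 23
Makespan = max load = 23

23


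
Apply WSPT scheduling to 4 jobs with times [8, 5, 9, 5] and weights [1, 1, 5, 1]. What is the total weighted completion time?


Compute p/w ratios and sort ascending (WSPT): [(9, 5), (5, 1), (5, 1), (8, 1)]
Compute weighted completion times:
  Job (p=9,w=5): C=9, w*C=5*9=45
  Job (p=5,w=1): C=14, w*C=1*14=14
  Job (p=5,w=1): C=19, w*C=1*19=19
  Job (p=8,w=1): C=27, w*C=1*27=27
Total weighted completion time = 105

105


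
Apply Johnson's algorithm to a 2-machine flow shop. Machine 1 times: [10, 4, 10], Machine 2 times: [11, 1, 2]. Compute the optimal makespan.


Apply Johnson's rule:
  Group 1 (a <= b): [(1, 10, 11)]
  Group 2 (a > b): [(3, 10, 2), (2, 4, 1)]
Optimal job order: [1, 3, 2]
Schedule:
  Job 1: M1 done at 10, M2 done at 21
  Job 3: M1 done at 20, M2 done at 23
  Job 2: M1 done at 24, M2 done at 25
Makespan = 25

25


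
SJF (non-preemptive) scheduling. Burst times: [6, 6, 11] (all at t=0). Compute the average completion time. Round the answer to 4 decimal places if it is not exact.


SJF order (ascending): [6, 6, 11]
Completion times:
  Job 1: burst=6, C=6
  Job 2: burst=6, C=12
  Job 3: burst=11, C=23
Average completion = 41/3 = 13.6667

13.6667


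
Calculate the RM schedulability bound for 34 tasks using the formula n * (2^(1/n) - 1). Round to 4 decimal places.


Compute 2^(1/34) = 1.0205959096
Subtract 1: 1.0205959096 - 1 = 0.0205959096
Multiply by n: 34 * 0.0205959096 = 0.7002609264
Round to 4 dp: 0.7003

0.7003


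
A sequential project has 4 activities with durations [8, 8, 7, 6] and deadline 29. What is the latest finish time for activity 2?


LF(activity 2) = deadline - sum of successor durations
Successors: activities 3 through 4 with durations [7, 6]
Sum of successor durations = 13
LF = 29 - 13 = 16

16


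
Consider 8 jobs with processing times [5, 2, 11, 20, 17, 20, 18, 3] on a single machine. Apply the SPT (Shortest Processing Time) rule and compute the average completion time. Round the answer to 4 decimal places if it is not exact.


Sort jobs by processing time (SPT order): [2, 3, 5, 11, 17, 18, 20, 20]
Compute completion times sequentially:
  Job 1: processing = 2, completes at 2
  Job 2: processing = 3, completes at 5
  Job 3: processing = 5, completes at 10
  Job 4: processing = 11, completes at 21
  Job 5: processing = 17, completes at 38
  Job 6: processing = 18, completes at 56
  Job 7: processing = 20, completes at 76
  Job 8: processing = 20, completes at 96
Sum of completion times = 304
Average completion time = 304/8 = 38.0

38.0


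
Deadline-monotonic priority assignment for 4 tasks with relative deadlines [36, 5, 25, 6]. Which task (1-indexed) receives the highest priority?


Sort tasks by relative deadline (ascending):
  Task 2: deadline = 5
  Task 4: deadline = 6
  Task 3: deadline = 25
  Task 1: deadline = 36
Priority order (highest first): [2, 4, 3, 1]
Highest priority task = 2

2


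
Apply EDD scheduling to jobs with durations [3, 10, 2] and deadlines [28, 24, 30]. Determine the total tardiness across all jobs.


Sort by due date (EDD order): [(10, 24), (3, 28), (2, 30)]
Compute completion times and tardiness:
  Job 1: p=10, d=24, C=10, tardiness=max(0,10-24)=0
  Job 2: p=3, d=28, C=13, tardiness=max(0,13-28)=0
  Job 3: p=2, d=30, C=15, tardiness=max(0,15-30)=0
Total tardiness = 0

0


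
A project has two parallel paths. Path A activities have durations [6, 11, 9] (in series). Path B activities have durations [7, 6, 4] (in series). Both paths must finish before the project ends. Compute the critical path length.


Path A total = 6 + 11 + 9 = 26
Path B total = 7 + 6 + 4 = 17
Critical path = longest path = max(26, 17) = 26

26


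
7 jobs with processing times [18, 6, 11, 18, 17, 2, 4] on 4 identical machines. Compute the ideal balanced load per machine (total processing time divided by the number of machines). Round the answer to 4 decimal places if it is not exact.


Total processing time = 18 + 6 + 11 + 18 + 17 + 2 + 4 = 76
Number of machines = 4
Ideal balanced load = 76 / 4 = 19.0

19.0


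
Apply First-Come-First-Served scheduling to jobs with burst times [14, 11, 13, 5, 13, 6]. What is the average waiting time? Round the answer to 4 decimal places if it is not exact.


FCFS order (as given): [14, 11, 13, 5, 13, 6]
Waiting times:
  Job 1: wait = 0
  Job 2: wait = 14
  Job 3: wait = 25
  Job 4: wait = 38
  Job 5: wait = 43
  Job 6: wait = 56
Sum of waiting times = 176
Average waiting time = 176/6 = 29.3333

29.3333


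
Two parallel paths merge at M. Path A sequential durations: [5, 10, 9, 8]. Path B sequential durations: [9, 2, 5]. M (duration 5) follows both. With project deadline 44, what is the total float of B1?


Forward pass: ES(B1) = sum of predecessors on chain B = 0
EF = ES + duration = 0 + 9 = 9
Backward pass: LF(M) = deadline = 44; LS(M) = 44 - 5 = 39
LF(B1) = LS(M) - sum(successors on chain B) = 39 - 7 = 32
LS = LF - duration = 32 - 9 = 23
Total float = LS - ES = 23 - 0 = 23

23


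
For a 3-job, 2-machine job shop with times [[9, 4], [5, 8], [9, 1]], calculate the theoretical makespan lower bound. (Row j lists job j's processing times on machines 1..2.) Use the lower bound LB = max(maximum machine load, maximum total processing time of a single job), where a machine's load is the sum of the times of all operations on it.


Machine loads:
  Machine 1: 9 + 5 + 9 = 23
  Machine 2: 4 + 8 + 1 = 13
Max machine load = 23
Job totals:
  Job 1: 13
  Job 2: 13
  Job 3: 10
Max job total = 13
Lower bound = max(23, 13) = 23

23


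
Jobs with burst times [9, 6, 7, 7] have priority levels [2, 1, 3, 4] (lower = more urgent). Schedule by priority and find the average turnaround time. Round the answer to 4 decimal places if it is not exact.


Sort by priority (ascending = highest first):
Order: [(1, 6), (2, 9), (3, 7), (4, 7)]
Completion times:
  Priority 1, burst=6, C=6
  Priority 2, burst=9, C=15
  Priority 3, burst=7, C=22
  Priority 4, burst=7, C=29
Average turnaround = 72/4 = 18.0

18.0


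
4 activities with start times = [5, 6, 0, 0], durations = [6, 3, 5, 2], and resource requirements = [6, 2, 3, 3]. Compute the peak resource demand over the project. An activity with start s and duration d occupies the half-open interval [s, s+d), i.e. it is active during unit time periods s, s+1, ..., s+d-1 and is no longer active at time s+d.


Each activity i is active on [start_i, start_i + duration_i).
Compute total resource usage per time slot:
  t=0: active resources = [3, 3], total = 6
  t=1: active resources = [3, 3], total = 6
  t=2: active resources = [3], total = 3
  t=3: active resources = [3], total = 3
  t=4: active resources = [3], total = 3
  t=5: active resources = [6], total = 6
  t=6: active resources = [6, 2], total = 8
  t=7: active resources = [6, 2], total = 8
  t=8: active resources = [6, 2], total = 8
  t=9: active resources = [6], total = 6
  t=10: active resources = [6], total = 6
Peak resource demand = 8

8


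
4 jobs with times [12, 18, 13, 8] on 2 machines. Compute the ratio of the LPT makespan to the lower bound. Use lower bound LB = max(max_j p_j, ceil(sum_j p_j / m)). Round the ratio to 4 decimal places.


LPT order: [18, 13, 12, 8]
Machine loads after assignment: [26, 25]
LPT makespan = 26
Lower bound = max(max_job, ceil(total/2)) = max(18, 26) = 26
Ratio = 26 / 26 = 1.0

1.0


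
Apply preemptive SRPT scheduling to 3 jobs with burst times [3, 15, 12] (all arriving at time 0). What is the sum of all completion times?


Since all jobs arrive at t=0, SRPT equals SPT ordering.
SPT order: [3, 12, 15]
Completion times:
  Job 1: p=3, C=3
  Job 2: p=12, C=15
  Job 3: p=15, C=30
Total completion time = 3 + 15 + 30 = 48

48


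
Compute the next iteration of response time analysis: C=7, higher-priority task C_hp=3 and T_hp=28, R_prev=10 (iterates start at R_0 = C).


R_next = C + ceil(R_prev / T_hp) * C_hp
ceil(10 / 28) = ceil(0.3571) = 1
Interference = 1 * 3 = 3
R_next = 7 + 3 = 10
R_next = R_prev, so the iteration has converged (response time = 10).

10


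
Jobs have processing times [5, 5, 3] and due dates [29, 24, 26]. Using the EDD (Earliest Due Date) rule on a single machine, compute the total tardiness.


Sort by due date (EDD order): [(5, 24), (3, 26), (5, 29)]
Compute completion times and tardiness:
  Job 1: p=5, d=24, C=5, tardiness=max(0,5-24)=0
  Job 2: p=3, d=26, C=8, tardiness=max(0,8-26)=0
  Job 3: p=5, d=29, C=13, tardiness=max(0,13-29)=0
Total tardiness = 0

0


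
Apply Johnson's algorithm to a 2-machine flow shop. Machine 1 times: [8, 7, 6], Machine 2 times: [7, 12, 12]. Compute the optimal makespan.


Apply Johnson's rule:
  Group 1 (a <= b): [(3, 6, 12), (2, 7, 12)]
  Group 2 (a > b): [(1, 8, 7)]
Optimal job order: [3, 2, 1]
Schedule:
  Job 3: M1 done at 6, M2 done at 18
  Job 2: M1 done at 13, M2 done at 30
  Job 1: M1 done at 21, M2 done at 37
Makespan = 37

37


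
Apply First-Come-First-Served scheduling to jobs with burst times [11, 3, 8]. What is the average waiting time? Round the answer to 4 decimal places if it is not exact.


FCFS order (as given): [11, 3, 8]
Waiting times:
  Job 1: wait = 0
  Job 2: wait = 11
  Job 3: wait = 14
Sum of waiting times = 25
Average waiting time = 25/3 = 8.3333

8.3333


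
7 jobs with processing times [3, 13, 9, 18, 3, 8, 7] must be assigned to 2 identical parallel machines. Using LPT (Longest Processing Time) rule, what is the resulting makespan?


Sort jobs in decreasing order (LPT): [18, 13, 9, 8, 7, 3, 3]
Assign each job to the least loaded machine:
  Machine 1: jobs [18, 8, 3, 3], load = 32
  Machine 2: jobs [13, 9, 7], load = 29
Makespan = max load = 32

32


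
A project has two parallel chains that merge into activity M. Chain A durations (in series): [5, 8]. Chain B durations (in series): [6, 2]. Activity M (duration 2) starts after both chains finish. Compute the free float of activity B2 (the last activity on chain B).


ES(B2) = sum of predecessors on chain B = 6
EF(B2) = ES + duration = 6 + 2 = 8
Successor of B2 is M. ES(M) = max(sum(A), sum(B)) = max(13, 8) = 13
Free float = ES(successor) - EF(current) = 13 - 8 = 5

5


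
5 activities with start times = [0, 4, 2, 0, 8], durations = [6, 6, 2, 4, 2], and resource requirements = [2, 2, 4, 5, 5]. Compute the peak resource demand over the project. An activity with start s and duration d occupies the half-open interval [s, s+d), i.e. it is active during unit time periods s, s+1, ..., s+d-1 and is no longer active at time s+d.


Each activity i is active on [start_i, start_i + duration_i).
Compute total resource usage per time slot:
  t=0: active resources = [2, 5], total = 7
  t=1: active resources = [2, 5], total = 7
  t=2: active resources = [2, 4, 5], total = 11
  t=3: active resources = [2, 4, 5], total = 11
  t=4: active resources = [2, 2], total = 4
  t=5: active resources = [2, 2], total = 4
  t=6: active resources = [2], total = 2
  t=7: active resources = [2], total = 2
  t=8: active resources = [2, 5], total = 7
  t=9: active resources = [2, 5], total = 7
Peak resource demand = 11

11


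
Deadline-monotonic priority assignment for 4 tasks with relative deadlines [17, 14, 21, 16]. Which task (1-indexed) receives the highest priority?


Sort tasks by relative deadline (ascending):
  Task 2: deadline = 14
  Task 4: deadline = 16
  Task 1: deadline = 17
  Task 3: deadline = 21
Priority order (highest first): [2, 4, 1, 3]
Highest priority task = 2

2


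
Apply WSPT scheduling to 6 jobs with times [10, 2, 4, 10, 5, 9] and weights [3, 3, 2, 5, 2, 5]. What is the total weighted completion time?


Compute p/w ratios and sort ascending (WSPT): [(2, 3), (9, 5), (4, 2), (10, 5), (5, 2), (10, 3)]
Compute weighted completion times:
  Job (p=2,w=3): C=2, w*C=3*2=6
  Job (p=9,w=5): C=11, w*C=5*11=55
  Job (p=4,w=2): C=15, w*C=2*15=30
  Job (p=10,w=5): C=25, w*C=5*25=125
  Job (p=5,w=2): C=30, w*C=2*30=60
  Job (p=10,w=3): C=40, w*C=3*40=120
Total weighted completion time = 396

396


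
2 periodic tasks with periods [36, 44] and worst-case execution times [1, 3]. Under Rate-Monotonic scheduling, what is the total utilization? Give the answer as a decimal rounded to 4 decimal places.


Compute individual utilizations (exact fractions):
  Task 1: C/T = 1/36 (approx. 0.0278)
  Task 2: C/T = 3/44 (approx. 0.0682)
Total utilization U = 1/36 + 3/44 = 19/198
Rounded to 4 decimal places: U = 0.0960
RM (Liu & Layland) bound for 2 tasks = 0.828427; compare with U = 19/198 (approx. 0.095960)
U <= bound, so schedulable by RM sufficient condition.

0.0960


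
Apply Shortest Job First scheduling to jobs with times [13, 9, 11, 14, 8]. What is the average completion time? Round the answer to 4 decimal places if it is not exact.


SJF order (ascending): [8, 9, 11, 13, 14]
Completion times:
  Job 1: burst=8, C=8
  Job 2: burst=9, C=17
  Job 3: burst=11, C=28
  Job 4: burst=13, C=41
  Job 5: burst=14, C=55
Average completion = 149/5 = 29.8

29.8


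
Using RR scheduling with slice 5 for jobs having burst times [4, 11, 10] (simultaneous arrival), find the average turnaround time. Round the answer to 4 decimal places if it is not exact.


Time quantum = 5
Execution trace:
  J1 runs 4 units, time = 4
  J2 runs 5 units, time = 9
  J3 runs 5 units, time = 14
  J2 runs 5 units, time = 19
  J3 runs 5 units, time = 24
  J2 runs 1 units, time = 25
Finish times: [4, 25, 24]
Average turnaround = 53/3 = 17.6667

17.6667


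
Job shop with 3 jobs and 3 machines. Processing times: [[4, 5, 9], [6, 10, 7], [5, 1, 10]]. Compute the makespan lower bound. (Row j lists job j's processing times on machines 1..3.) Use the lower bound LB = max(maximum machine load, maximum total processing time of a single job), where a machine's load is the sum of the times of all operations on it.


Machine loads:
  Machine 1: 4 + 6 + 5 = 15
  Machine 2: 5 + 10 + 1 = 16
  Machine 3: 9 + 7 + 10 = 26
Max machine load = 26
Job totals:
  Job 1: 18
  Job 2: 23
  Job 3: 16
Max job total = 23
Lower bound = max(26, 23) = 26

26


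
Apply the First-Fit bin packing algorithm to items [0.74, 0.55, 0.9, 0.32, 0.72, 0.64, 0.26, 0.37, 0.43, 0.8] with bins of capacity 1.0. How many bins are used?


Place items sequentially using First-Fit:
  Item 0.74 -> new Bin 1
  Item 0.55 -> new Bin 2
  Item 0.9 -> new Bin 3
  Item 0.32 -> Bin 2 (now 0.87)
  Item 0.72 -> new Bin 4
  Item 0.64 -> new Bin 5
  Item 0.26 -> Bin 1 (now 1.0)
  Item 0.37 -> new Bin 6
  Item 0.43 -> Bin 6 (now 0.8)
  Item 0.8 -> new Bin 7
Total bins used = 7

7


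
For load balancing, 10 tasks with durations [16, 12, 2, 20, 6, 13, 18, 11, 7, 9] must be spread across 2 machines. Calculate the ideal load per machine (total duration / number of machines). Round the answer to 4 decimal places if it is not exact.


Total processing time = 16 + 12 + 2 + 20 + 6 + 13 + 18 + 11 + 7 + 9 = 114
Number of machines = 2
Ideal balanced load = 114 / 2 = 57.0

57.0


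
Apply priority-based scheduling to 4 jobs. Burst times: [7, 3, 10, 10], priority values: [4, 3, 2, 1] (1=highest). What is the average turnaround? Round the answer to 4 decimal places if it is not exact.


Sort by priority (ascending = highest first):
Order: [(1, 10), (2, 10), (3, 3), (4, 7)]
Completion times:
  Priority 1, burst=10, C=10
  Priority 2, burst=10, C=20
  Priority 3, burst=3, C=23
  Priority 4, burst=7, C=30
Average turnaround = 83/4 = 20.75

20.75


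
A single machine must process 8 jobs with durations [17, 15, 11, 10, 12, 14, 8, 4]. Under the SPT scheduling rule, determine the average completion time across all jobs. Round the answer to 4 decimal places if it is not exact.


Sort jobs by processing time (SPT order): [4, 8, 10, 11, 12, 14, 15, 17]
Compute completion times sequentially:
  Job 1: processing = 4, completes at 4
  Job 2: processing = 8, completes at 12
  Job 3: processing = 10, completes at 22
  Job 4: processing = 11, completes at 33
  Job 5: processing = 12, completes at 45
  Job 6: processing = 14, completes at 59
  Job 7: processing = 15, completes at 74
  Job 8: processing = 17, completes at 91
Sum of completion times = 340
Average completion time = 340/8 = 42.5

42.5


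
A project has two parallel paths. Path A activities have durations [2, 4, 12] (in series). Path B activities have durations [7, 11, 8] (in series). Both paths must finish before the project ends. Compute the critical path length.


Path A total = 2 + 4 + 12 = 18
Path B total = 7 + 11 + 8 = 26
Critical path = longest path = max(18, 26) = 26

26


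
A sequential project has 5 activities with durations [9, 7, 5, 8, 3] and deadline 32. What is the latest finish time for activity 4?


LF(activity 4) = deadline - sum of successor durations
Successors: activities 5 through 5 with durations [3]
Sum of successor durations = 3
LF = 32 - 3 = 29

29


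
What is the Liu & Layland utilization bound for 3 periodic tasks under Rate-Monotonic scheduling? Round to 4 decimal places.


Compute 2^(1/3) = 1.2599210499
Subtract 1: 1.2599210499 - 1 = 0.2599210499
Multiply by n: 3 * 0.2599210499 = 0.7797631497
Round to 4 dp: 0.7798

0.7798


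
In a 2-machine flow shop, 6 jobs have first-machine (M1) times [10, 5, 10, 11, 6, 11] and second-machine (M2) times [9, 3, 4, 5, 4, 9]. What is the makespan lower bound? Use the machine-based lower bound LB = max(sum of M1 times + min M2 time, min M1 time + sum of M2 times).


LB1 = sum(M1 times) + min(M2 times) = 53 + 3 = 56
LB2 = min(M1 times) + sum(M2 times) = 5 + 34 = 39
Lower bound = max(LB1, LB2) = max(56, 39) = 56

56


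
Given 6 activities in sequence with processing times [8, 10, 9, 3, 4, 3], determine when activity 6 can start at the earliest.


Activity 6 starts after activities 1 through 5 complete.
Predecessor durations: [8, 10, 9, 3, 4]
ES = 8 + 10 + 9 + 3 + 4 = 34

34


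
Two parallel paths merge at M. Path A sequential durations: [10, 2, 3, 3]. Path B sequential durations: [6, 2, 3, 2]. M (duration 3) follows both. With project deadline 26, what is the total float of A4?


Forward pass: ES(A4) = sum of predecessors on chain A = 15
EF = ES + duration = 15 + 3 = 18
Backward pass: LF(M) = deadline = 26; LS(M) = 26 - 3 = 23
LF(A4) = LS(M) - sum(successors on chain A) = 23 - 0 = 23
LS = LF - duration = 23 - 3 = 20
Total float = LS - ES = 20 - 15 = 5

5


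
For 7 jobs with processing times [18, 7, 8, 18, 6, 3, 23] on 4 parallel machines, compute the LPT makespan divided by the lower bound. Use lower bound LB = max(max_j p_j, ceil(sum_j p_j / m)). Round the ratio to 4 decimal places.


LPT order: [23, 18, 18, 8, 7, 6, 3]
Machine loads after assignment: [23, 21, 18, 21]
LPT makespan = 23
Lower bound = max(max_job, ceil(total/4)) = max(23, 21) = 23
Ratio = 23 / 23 = 1.0

1.0


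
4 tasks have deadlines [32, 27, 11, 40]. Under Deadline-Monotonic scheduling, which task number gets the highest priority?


Sort tasks by relative deadline (ascending):
  Task 3: deadline = 11
  Task 2: deadline = 27
  Task 1: deadline = 32
  Task 4: deadline = 40
Priority order (highest first): [3, 2, 1, 4]
Highest priority task = 3

3


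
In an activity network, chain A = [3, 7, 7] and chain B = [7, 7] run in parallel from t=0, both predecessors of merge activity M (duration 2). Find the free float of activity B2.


ES(B2) = sum of predecessors on chain B = 7
EF(B2) = ES + duration = 7 + 7 = 14
Successor of B2 is M. ES(M) = max(sum(A), sum(B)) = max(17, 14) = 17
Free float = ES(successor) - EF(current) = 17 - 14 = 3

3


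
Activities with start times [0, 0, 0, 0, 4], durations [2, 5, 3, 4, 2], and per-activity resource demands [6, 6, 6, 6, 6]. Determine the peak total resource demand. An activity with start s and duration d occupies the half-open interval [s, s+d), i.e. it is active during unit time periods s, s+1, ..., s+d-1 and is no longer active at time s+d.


Each activity i is active on [start_i, start_i + duration_i).
Compute total resource usage per time slot:
  t=0: active resources = [6, 6, 6, 6], total = 24
  t=1: active resources = [6, 6, 6, 6], total = 24
  t=2: active resources = [6, 6, 6], total = 18
  t=3: active resources = [6, 6], total = 12
  t=4: active resources = [6, 6], total = 12
  t=5: active resources = [6], total = 6
Peak resource demand = 24

24


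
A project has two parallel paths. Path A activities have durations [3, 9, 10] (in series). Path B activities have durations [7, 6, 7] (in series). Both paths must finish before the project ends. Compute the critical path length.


Path A total = 3 + 9 + 10 = 22
Path B total = 7 + 6 + 7 = 20
Critical path = longest path = max(22, 20) = 22

22


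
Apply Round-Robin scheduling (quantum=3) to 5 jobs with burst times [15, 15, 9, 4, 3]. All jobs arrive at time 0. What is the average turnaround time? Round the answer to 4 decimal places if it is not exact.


Time quantum = 3
Execution trace:
  J1 runs 3 units, time = 3
  J2 runs 3 units, time = 6
  J3 runs 3 units, time = 9
  J4 runs 3 units, time = 12
  J5 runs 3 units, time = 15
  J1 runs 3 units, time = 18
  J2 runs 3 units, time = 21
  J3 runs 3 units, time = 24
  J4 runs 1 units, time = 25
  J1 runs 3 units, time = 28
  J2 runs 3 units, time = 31
  J3 runs 3 units, time = 34
  J1 runs 3 units, time = 37
  J2 runs 3 units, time = 40
  J1 runs 3 units, time = 43
  J2 runs 3 units, time = 46
Finish times: [43, 46, 34, 25, 15]
Average turnaround = 163/5 = 32.6

32.6


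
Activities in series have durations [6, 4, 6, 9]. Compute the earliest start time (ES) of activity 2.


Activity 2 starts after activities 1 through 1 complete.
Predecessor durations: [6]
ES = 6 = 6

6


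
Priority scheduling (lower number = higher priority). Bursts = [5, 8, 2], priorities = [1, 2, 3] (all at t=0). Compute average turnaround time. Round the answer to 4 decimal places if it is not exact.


Sort by priority (ascending = highest first):
Order: [(1, 5), (2, 8), (3, 2)]
Completion times:
  Priority 1, burst=5, C=5
  Priority 2, burst=8, C=13
  Priority 3, burst=2, C=15
Average turnaround = 33/3 = 11.0

11.0


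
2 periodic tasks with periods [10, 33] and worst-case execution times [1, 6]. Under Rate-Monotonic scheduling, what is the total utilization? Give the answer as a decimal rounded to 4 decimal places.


Compute individual utilizations (exact fractions):
  Task 1: C/T = 1/10 (approx. 0.1)
  Task 2: C/T = 6/33 = 2/11 (approx. 0.1818)
Total utilization U = 1/10 + 2/11 = 31/110
Rounded to 4 decimal places: U = 0.2818
RM (Liu & Layland) bound for 2 tasks = 0.828427; compare with U = 31/110 (approx. 0.281818)
U <= bound, so schedulable by RM sufficient condition.

0.2818


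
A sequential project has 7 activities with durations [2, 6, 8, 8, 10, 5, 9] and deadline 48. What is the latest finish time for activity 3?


LF(activity 3) = deadline - sum of successor durations
Successors: activities 4 through 7 with durations [8, 10, 5, 9]
Sum of successor durations = 32
LF = 48 - 32 = 16

16


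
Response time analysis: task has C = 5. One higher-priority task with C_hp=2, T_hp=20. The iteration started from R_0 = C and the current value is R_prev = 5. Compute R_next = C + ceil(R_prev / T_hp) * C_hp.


R_next = C + ceil(R_prev / T_hp) * C_hp
ceil(5 / 20) = ceil(0.25) = 1
Interference = 1 * 2 = 2
R_next = 5 + 2 = 7

7


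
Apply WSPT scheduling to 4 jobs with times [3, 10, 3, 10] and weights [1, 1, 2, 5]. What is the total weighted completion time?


Compute p/w ratios and sort ascending (WSPT): [(3, 2), (10, 5), (3, 1), (10, 1)]
Compute weighted completion times:
  Job (p=3,w=2): C=3, w*C=2*3=6
  Job (p=10,w=5): C=13, w*C=5*13=65
  Job (p=3,w=1): C=16, w*C=1*16=16
  Job (p=10,w=1): C=26, w*C=1*26=26
Total weighted completion time = 113

113


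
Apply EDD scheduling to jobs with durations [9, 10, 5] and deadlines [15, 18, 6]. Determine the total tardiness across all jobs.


Sort by due date (EDD order): [(5, 6), (9, 15), (10, 18)]
Compute completion times and tardiness:
  Job 1: p=5, d=6, C=5, tardiness=max(0,5-6)=0
  Job 2: p=9, d=15, C=14, tardiness=max(0,14-15)=0
  Job 3: p=10, d=18, C=24, tardiness=max(0,24-18)=6
Total tardiness = 6

6


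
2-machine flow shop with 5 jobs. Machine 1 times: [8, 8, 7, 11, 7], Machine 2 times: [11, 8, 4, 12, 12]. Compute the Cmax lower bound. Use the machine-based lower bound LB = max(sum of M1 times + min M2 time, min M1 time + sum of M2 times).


LB1 = sum(M1 times) + min(M2 times) = 41 + 4 = 45
LB2 = min(M1 times) + sum(M2 times) = 7 + 47 = 54
Lower bound = max(LB1, LB2) = max(45, 54) = 54

54


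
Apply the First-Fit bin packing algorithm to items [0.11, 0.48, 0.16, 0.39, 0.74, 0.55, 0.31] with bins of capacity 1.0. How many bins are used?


Place items sequentially using First-Fit:
  Item 0.11 -> new Bin 1
  Item 0.48 -> Bin 1 (now 0.59)
  Item 0.16 -> Bin 1 (now 0.75)
  Item 0.39 -> new Bin 2
  Item 0.74 -> new Bin 3
  Item 0.55 -> Bin 2 (now 0.94)
  Item 0.31 -> new Bin 4
Total bins used = 4

4


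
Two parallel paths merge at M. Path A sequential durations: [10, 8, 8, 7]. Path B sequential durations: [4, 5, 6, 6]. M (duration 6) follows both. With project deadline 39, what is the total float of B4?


Forward pass: ES(B4) = sum of predecessors on chain B = 15
EF = ES + duration = 15 + 6 = 21
Backward pass: LF(M) = deadline = 39; LS(M) = 39 - 6 = 33
LF(B4) = LS(M) - sum(successors on chain B) = 33 - 0 = 33
LS = LF - duration = 33 - 6 = 27
Total float = LS - ES = 27 - 15 = 12

12


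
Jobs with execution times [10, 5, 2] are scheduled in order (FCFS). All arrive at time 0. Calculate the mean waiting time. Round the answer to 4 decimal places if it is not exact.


FCFS order (as given): [10, 5, 2]
Waiting times:
  Job 1: wait = 0
  Job 2: wait = 10
  Job 3: wait = 15
Sum of waiting times = 25
Average waiting time = 25/3 = 8.3333

8.3333


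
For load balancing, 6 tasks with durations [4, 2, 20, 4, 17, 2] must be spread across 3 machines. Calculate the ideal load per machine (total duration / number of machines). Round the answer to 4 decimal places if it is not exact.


Total processing time = 4 + 2 + 20 + 4 + 17 + 2 = 49
Number of machines = 3
Ideal balanced load = 49 / 3 = 16.3333

16.3333


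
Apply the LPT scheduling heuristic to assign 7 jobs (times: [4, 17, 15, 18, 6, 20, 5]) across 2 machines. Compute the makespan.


Sort jobs in decreasing order (LPT): [20, 18, 17, 15, 6, 5, 4]
Assign each job to the least loaded machine:
  Machine 1: jobs [20, 15, 6], load = 41
  Machine 2: jobs [18, 17, 5, 4], load = 44
Makespan = max load = 44

44


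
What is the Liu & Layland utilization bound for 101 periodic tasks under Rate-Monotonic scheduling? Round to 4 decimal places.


Compute 2^(1/101) = 1.0068864466
Subtract 1: 1.0068864466 - 1 = 0.0068864466
Multiply by n: 101 * 0.0068864466 = 0.6955311066
Round to 4 dp: 0.6955

0.6955


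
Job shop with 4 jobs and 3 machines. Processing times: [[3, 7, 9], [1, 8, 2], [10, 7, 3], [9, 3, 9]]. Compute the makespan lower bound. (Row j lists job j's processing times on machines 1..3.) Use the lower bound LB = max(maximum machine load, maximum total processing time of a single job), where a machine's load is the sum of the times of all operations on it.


Machine loads:
  Machine 1: 3 + 1 + 10 + 9 = 23
  Machine 2: 7 + 8 + 7 + 3 = 25
  Machine 3: 9 + 2 + 3 + 9 = 23
Max machine load = 25
Job totals:
  Job 1: 19
  Job 2: 11
  Job 3: 20
  Job 4: 21
Max job total = 21
Lower bound = max(25, 21) = 25

25


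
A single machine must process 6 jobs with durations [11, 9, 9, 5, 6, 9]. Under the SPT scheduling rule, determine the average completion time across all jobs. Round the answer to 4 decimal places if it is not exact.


Sort jobs by processing time (SPT order): [5, 6, 9, 9, 9, 11]
Compute completion times sequentially:
  Job 1: processing = 5, completes at 5
  Job 2: processing = 6, completes at 11
  Job 3: processing = 9, completes at 20
  Job 4: processing = 9, completes at 29
  Job 5: processing = 9, completes at 38
  Job 6: processing = 11, completes at 49
Sum of completion times = 152
Average completion time = 152/6 = 25.3333

25.3333


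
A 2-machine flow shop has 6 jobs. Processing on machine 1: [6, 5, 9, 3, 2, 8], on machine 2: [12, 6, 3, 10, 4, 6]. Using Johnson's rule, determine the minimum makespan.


Apply Johnson's rule:
  Group 1 (a <= b): [(5, 2, 4), (4, 3, 10), (2, 5, 6), (1, 6, 12)]
  Group 2 (a > b): [(6, 8, 6), (3, 9, 3)]
Optimal job order: [5, 4, 2, 1, 6, 3]
Schedule:
  Job 5: M1 done at 2, M2 done at 6
  Job 4: M1 done at 5, M2 done at 16
  Job 2: M1 done at 10, M2 done at 22
  Job 1: M1 done at 16, M2 done at 34
  Job 6: M1 done at 24, M2 done at 40
  Job 3: M1 done at 33, M2 done at 43
Makespan = 43

43


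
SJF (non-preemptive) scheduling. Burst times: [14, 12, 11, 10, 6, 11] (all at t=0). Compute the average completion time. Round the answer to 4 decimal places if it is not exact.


SJF order (ascending): [6, 10, 11, 11, 12, 14]
Completion times:
  Job 1: burst=6, C=6
  Job 2: burst=10, C=16
  Job 3: burst=11, C=27
  Job 4: burst=11, C=38
  Job 5: burst=12, C=50
  Job 6: burst=14, C=64
Average completion = 201/6 = 33.5

33.5


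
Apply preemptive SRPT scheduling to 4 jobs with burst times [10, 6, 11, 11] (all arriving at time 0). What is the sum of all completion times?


Since all jobs arrive at t=0, SRPT equals SPT ordering.
SPT order: [6, 10, 11, 11]
Completion times:
  Job 1: p=6, C=6
  Job 2: p=10, C=16
  Job 3: p=11, C=27
  Job 4: p=11, C=38
Total completion time = 6 + 16 + 27 + 38 = 87

87


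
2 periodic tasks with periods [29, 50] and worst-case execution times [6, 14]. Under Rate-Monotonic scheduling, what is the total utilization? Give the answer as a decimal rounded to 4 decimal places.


Compute individual utilizations (exact fractions):
  Task 1: C/T = 6/29 (approx. 0.2069)
  Task 2: C/T = 14/50 = 7/25 (approx. 0.28)
Total utilization U = 6/29 + 7/25 = 353/725
Rounded to 4 decimal places: U = 0.4869
RM (Liu & Layland) bound for 2 tasks = 0.828427; compare with U = 353/725 (approx. 0.486897)
U <= bound, so schedulable by RM sufficient condition.

0.4869


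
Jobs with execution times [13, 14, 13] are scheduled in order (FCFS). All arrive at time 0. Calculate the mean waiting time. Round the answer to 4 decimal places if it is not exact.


FCFS order (as given): [13, 14, 13]
Waiting times:
  Job 1: wait = 0
  Job 2: wait = 13
  Job 3: wait = 27
Sum of waiting times = 40
Average waiting time = 40/3 = 13.3333

13.3333


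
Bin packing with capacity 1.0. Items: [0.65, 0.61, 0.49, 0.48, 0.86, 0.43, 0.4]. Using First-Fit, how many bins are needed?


Place items sequentially using First-Fit:
  Item 0.65 -> new Bin 1
  Item 0.61 -> new Bin 2
  Item 0.49 -> new Bin 3
  Item 0.48 -> Bin 3 (now 0.97)
  Item 0.86 -> new Bin 4
  Item 0.43 -> new Bin 5
  Item 0.4 -> Bin 5 (now 0.83)
Total bins used = 5

5


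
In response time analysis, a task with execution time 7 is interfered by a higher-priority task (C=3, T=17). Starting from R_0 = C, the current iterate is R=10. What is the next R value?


R_next = C + ceil(R_prev / T_hp) * C_hp
ceil(10 / 17) = ceil(0.5882) = 1
Interference = 1 * 3 = 3
R_next = 7 + 3 = 10
R_next = R_prev, so the iteration has converged (response time = 10).

10


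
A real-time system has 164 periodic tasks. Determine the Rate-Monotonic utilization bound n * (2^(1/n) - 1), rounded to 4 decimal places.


Compute 2^(1/164) = 1.0042354515
Subtract 1: 1.0042354515 - 1 = 0.0042354515
Multiply by n: 164 * 0.0042354515 = 0.6946140460
Round to 4 dp: 0.6946

0.6946


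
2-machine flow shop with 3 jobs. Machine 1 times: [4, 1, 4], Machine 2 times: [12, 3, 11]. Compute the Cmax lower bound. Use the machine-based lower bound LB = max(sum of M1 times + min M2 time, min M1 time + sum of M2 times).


LB1 = sum(M1 times) + min(M2 times) = 9 + 3 = 12
LB2 = min(M1 times) + sum(M2 times) = 1 + 26 = 27
Lower bound = max(LB1, LB2) = max(12, 27) = 27

27
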